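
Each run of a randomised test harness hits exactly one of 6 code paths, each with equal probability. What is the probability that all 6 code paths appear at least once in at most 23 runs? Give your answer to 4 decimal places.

Let A_i be the event that code path i is missing after 23 runs. By inclusion–exclusion on the A_i,
P(all seen) = Σ_{j=0}^{6} (-1)^j C(6,j)((6-j)/6)^23
= 1.00000 - 0.09057 + 0.00134 - 0.00000 + 0.00000 - 0.00000 + 0.00000
= 0.91076.

0.9108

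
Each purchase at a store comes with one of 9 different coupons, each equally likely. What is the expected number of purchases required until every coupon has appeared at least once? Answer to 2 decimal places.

The wait to go from k to k+1 distinct coupons is geometric with mean 9/(9-k).
E[T] = 9/9 + 9/8 + 9/7 + ... + 9/2 + 9/1 = 9·H_{9}.
H_{9} = 2.829, so E[T] = 25.461.

25.46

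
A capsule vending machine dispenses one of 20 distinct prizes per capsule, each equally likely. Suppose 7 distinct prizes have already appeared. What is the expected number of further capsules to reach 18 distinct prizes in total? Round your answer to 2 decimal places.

33.60

The wait to go from k to k+1 distinct prizes is geometric with mean 20/(20-k).
Sum over k = 7,...,17: E = 20/13 + 20/12 + 20/11 + ... + 20/4 + 20/3 = 33.603.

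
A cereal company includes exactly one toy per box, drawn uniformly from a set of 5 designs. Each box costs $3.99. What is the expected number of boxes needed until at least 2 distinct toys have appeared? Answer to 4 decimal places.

Going from k to k+1 distinct takes a geometric number of boxes with mean 5/(5-k).
Sum over k = 0,...,1: E = 5/5 + 5/4 = 2.25000.

2.2500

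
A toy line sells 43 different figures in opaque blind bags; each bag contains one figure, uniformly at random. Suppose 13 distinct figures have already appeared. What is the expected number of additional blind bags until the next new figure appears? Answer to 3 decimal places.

Each blind bag yields a new figure with probability (43-13)/43 = 30/43, so the wait is geometric with mean 43/30.
E = 43/30 = 1.4333.

1.433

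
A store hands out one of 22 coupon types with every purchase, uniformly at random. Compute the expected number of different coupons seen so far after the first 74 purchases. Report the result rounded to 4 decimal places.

For each coupon, P(seen in 74 purchases) = 1 - (21/22)^74 = 0.96801.
By linearity of expectation, E[distinct seen] = 22·(1 - (21/22)^74) = 21.29633.

21.2963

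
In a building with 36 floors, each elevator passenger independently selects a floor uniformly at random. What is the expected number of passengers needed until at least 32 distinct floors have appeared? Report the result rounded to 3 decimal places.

75.284

With k distinct floors already seen, the next new one arrives after an expected 36/(36-k) passengers.
Sum over k = 0,...,31: E = 36/36 + 36/35 + 36/34 + ... + 36/6 + 36/5 = 75.2841.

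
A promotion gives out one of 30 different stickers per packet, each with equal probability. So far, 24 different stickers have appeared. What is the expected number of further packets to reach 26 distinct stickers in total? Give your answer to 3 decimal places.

The wait to go from k to k+1 distinct stickers is geometric with mean 30/(30-k).
Sum over k = 24,...,25: E = 30/6 + 30/5 = 11.0000.

11.000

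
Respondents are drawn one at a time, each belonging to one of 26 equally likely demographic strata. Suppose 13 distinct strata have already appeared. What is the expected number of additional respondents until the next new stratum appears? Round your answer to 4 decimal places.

2.0000

Each respondent yields a new stratum with probability (26-13)/26 = 13/26, so the wait is geometric with mean 26/13.
E = 26/13 = 2.00000.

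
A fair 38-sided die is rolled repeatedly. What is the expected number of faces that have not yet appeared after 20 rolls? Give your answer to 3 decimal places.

For each face, P(unseen after 20) = (37/38)^20 = 0.5866.
By linearity of expectation, E[unseen] = 38·(37/38)^20 = 22.2919.

22.292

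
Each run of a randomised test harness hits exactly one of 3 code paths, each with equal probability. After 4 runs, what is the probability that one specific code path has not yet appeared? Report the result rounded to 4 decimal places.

0.1975

On each run the fixed code path fails to appear with probability 2/3.
P(still missing after 4) = (2/3)^4 = 0.19753.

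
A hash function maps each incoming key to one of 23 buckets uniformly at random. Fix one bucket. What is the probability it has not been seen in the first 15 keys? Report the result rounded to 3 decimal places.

On each key the fixed bucket fails to appear with probability 22/23.
P(still missing after 15) = (22/23)^15 = 0.5134.

0.513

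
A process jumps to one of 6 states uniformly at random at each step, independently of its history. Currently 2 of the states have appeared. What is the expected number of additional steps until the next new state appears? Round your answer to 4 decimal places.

1.5000

The number of steps until the next new state is geometric with success probability 4/6, so its mean is 6/4.
E = 6/4 = 1.50000.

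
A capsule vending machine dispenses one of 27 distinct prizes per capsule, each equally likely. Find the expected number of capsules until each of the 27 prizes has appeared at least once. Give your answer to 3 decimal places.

105.069

The wait to go from k to k+1 distinct prizes is geometric with mean 27/(27-k).
E[T] = 27/27 + 27/26 + 27/25 + ... + 27/2 + 27/1 = 27·H_{27}.
H_{27} = 3.8915, so E[T] = 105.0693.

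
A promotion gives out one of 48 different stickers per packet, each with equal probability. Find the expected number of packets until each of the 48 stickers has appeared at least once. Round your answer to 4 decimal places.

Split into phases: going from k distinct to k+1 distinct takes on average 48/(48-k) packets.
E[T] = 48/48 + 48/47 + 48/46 + ... + 48/2 + 48/1 = 48·H_{48}.
H_{48} = 4.45880, so E[T] = 214.02226.

214.0223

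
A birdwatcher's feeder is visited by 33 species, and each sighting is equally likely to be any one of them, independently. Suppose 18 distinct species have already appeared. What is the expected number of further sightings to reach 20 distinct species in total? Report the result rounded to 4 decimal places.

4.5571

From k distinct to k+1 distinct takes on average 33/(33-k) sightings.
Sum over k = 18,...,19: E = 33/15 + 33/14 = 4.55714.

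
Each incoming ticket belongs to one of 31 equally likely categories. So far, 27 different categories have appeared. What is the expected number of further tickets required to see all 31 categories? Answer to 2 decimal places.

The wait to go from k to k+1 distinct categories is geometric with mean 31/(31-k).
Sum over k = 27,...,30: E = 31/4 + 31/3 + 31/2 + 31/1 = 64.583.

64.58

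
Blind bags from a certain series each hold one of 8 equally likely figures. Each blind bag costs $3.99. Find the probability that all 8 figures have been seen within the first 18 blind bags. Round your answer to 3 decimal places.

By inclusion–exclusion over which figures are missing,
P(all seen) = Σ_{j=0}^{8} (-1)^j C(8,j)((8-j)/8)^18
= 1.0000 - 0.7232 + 0.1579 - 0.0119 + 0.0003 - 0.0000 + 0.0000 - 0.0000 + 0.0000
= 0.4231.

0.423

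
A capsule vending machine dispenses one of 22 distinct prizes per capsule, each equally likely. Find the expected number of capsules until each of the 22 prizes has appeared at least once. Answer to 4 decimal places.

Split into phases: going from k distinct to k+1 distinct takes on average 22/(22-k) capsules.
E[T] = 22/22 + 22/21 + 22/20 + ... + 22/2 + 22/1 = 22·H_{22}.
H_{22} = 3.69081, so E[T] = 81.19789.

81.1979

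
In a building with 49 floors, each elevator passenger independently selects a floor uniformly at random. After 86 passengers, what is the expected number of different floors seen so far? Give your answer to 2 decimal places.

40.68

For each floor, P(seen in 86 passengers) = 1 - (48/49)^86 = 0.830.
By linearity of expectation, E[distinct seen] = 49·(1 - (48/49)^86) = 40.681.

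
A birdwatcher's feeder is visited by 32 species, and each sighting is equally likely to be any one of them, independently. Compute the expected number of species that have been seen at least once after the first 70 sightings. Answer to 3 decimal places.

For each species, P(seen in 70 sightings) = 1 - (31/32)^70 = 0.8917.
By linearity of expectation, E[distinct seen] = 32·(1 - (31/32)^70) = 28.5329.

28.533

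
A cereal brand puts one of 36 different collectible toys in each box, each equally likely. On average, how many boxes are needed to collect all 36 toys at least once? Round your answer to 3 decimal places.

The wait to go from k to k+1 distinct toys is geometric with mean 36/(36-k).
E[T] = 36/36 + 36/35 + 36/34 + ... + 36/2 + 36/1 = 36·H_{36}.
H_{36} = 4.1746, so E[T] = 150.2841.

150.284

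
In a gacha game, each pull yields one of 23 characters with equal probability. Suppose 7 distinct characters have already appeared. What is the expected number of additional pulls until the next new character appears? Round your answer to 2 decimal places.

1.44

The number of pulls until the next new character is geometric with success probability 16/23, so its mean is 23/16.
E = 23/16 = 1.438.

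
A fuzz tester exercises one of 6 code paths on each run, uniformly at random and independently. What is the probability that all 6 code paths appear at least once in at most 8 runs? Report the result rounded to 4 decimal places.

By inclusion–exclusion over which code paths are missing,
P(all seen) = Σ_{j=0}^{6} (-1)^j C(6,j)((6-j)/6)^8
= 1.00000 - 1.39541 + 0.58528 - 0.07813 + 0.00229 - 0.00000 + 0.00000
= 0.11403.

0.1140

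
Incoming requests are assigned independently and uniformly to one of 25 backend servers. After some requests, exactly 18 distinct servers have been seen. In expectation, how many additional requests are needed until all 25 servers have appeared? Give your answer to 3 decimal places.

64.821

With k distinct servers already seen, the next new one takes an expected 25/(25-k) requests.
Sum over k = 18,...,24: E = 25/7 + 25/6 + 25/5 + ... + 25/2 + 25/1 = 64.8214.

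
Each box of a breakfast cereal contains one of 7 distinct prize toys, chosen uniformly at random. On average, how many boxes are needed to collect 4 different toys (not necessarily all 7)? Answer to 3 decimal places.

With k distinct toys already seen, the next new one arrives after an expected 7/(7-k) boxes.
Sum over k = 0,...,3: E = 7/7 + 7/6 + 7/5 + 7/4 = 5.3167.

5.317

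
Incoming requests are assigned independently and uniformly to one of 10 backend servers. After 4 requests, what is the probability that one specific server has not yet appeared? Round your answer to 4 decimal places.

On each request the fixed server fails to appear with probability 9/10.
P(still missing after 4) = (9/10)^4 = 0.65610.

0.6561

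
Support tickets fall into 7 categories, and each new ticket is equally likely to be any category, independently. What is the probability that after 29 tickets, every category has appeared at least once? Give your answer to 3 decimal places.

Let A_i be the event that category i is missing after 29 tickets. By inclusion–exclusion on the A_i,
P(all seen) = Σ_{j=0}^{7} (-1)^j C(7,j)((7-j)/7)^29
= 1.0000 - 0.0801 + 0.0012 - 0.0000 + 0.0000 - 0.0000 + 0.0000 - 0.0000
= 0.9211.

0.921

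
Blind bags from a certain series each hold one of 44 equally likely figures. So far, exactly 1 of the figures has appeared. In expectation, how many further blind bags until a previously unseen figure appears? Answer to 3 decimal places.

Each blind bag yields a new figure with probability (44-1)/44 = 43/44, so the wait is geometric with mean 44/43.
E = 44/43 = 1.0233.

1.023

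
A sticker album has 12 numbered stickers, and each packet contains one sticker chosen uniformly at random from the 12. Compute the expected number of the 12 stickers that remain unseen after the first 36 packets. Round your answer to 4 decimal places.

For each sticker, P(unseen after 36) = (11/12)^36 = 0.04361.
By linearity of expectation, E[unseen] = 12·(11/12)^36 = 0.52335.

0.5234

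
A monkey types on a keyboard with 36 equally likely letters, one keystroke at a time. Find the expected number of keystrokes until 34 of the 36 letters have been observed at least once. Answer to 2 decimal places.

96.28

Going from k to k+1 distinct takes a geometric number of keystrokes with mean 36/(36-k).
Sum over k = 0,...,33: E = 36/36 + 36/35 + 36/34 + ... + 36/4 + 36/3 = 96.284.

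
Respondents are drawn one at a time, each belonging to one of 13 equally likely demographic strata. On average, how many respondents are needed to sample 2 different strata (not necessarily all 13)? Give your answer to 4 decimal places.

With k distinct strata already seen, the next new one arrives after an expected 13/(13-k) respondents.
Sum over k = 0,...,1: E = 13/13 + 13/12 = 2.08333.

2.0833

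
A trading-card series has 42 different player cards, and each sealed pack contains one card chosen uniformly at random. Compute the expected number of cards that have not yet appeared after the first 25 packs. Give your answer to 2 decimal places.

22.99

For each card, P(unseen after 25) = (41/42)^25 = 0.547.
By linearity of expectation, E[unseen] = 42·(41/42)^25 = 22.994.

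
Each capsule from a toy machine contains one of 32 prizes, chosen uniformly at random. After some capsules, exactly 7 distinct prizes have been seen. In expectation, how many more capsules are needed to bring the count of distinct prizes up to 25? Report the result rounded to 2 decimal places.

39.14

With k distinct prizes already seen, the next new one takes an expected 32/(32-k) capsules.
Sum over k = 7,...,24: E = 32/25 + 32/24 + 32/23 + ... + 32/9 + 32/8 = 39.139.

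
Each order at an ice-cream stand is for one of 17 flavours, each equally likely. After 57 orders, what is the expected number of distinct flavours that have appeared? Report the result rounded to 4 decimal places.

For each flavour, P(seen in 57 orders) = 1 - (16/17)^57 = 0.96843.
By linearity of expectation, E[distinct seen] = 17·(1 - (16/17)^57) = 16.46334.

16.4633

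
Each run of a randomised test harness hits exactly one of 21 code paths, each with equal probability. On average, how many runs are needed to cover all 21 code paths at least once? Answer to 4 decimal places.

Split into phases: going from k distinct to k+1 distinct takes on average 21/(21-k) runs.
E[T] = 21/21 + 21/20 + 21/19 + ... + 21/2 + 21/1 = 21·H_{21}.
H_{21} = 3.64536, so E[T] = 76.55253.

76.5525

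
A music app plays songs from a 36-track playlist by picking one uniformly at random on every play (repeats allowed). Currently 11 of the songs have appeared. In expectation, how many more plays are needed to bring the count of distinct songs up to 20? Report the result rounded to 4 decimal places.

15.6683

The wait to go from k to k+1 distinct songs is geometric with mean 36/(36-k).
Sum over k = 11,...,19: E = 36/25 + 36/24 + 36/23 + ... + 36/18 + 36/17 = 15.66825.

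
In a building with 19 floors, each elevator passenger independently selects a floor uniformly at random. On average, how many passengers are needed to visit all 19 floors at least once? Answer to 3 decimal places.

The wait to go from k to k+1 distinct floors is geometric with mean 19/(19-k).
E[T] = 19/19 + 19/18 + 19/17 + ... + 19/2 + 19/1 = 19·H_{19}.
H_{19} = 3.5477, so E[T] = 67.4071.

67.407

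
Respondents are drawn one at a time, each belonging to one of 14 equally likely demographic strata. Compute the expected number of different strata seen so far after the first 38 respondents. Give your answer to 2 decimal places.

For each stratum, P(seen in 38 respondents) = 1 - (13/14)^38 = 0.940.
By linearity of expectation, E[distinct seen] = 14·(1 - (13/14)^38) = 13.162.

13.16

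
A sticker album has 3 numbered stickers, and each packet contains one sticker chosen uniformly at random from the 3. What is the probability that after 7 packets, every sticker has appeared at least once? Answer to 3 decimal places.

Let A_i be the event that sticker i is missing after 7 packets. By inclusion–exclusion on the A_i,
P(all seen) = Σ_{j=0}^{3} (-1)^j C(3,j)((3-j)/3)^7
= 1.0000 - 0.1756 + 0.0014 - 0.0000
= 0.8258.

0.826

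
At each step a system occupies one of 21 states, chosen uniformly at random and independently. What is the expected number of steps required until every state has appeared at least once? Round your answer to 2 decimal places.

The wait to go from k to k+1 distinct states is geometric with mean 21/(21-k).
E[T] = 21/21 + 21/20 + 21/19 + ... + 21/2 + 21/1 = 21·H_{21}.
H_{21} = 3.645, so E[T] = 76.553.

76.55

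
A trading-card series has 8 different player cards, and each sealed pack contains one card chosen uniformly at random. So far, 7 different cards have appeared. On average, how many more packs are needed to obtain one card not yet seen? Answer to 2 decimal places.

Each pack yields a new card with probability (8-7)/8 = 1/8, so the wait is geometric with mean 8/1.
E = 8/1 = 8.000.

8.00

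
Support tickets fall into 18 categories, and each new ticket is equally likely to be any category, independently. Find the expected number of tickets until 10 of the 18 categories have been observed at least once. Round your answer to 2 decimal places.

With k distinct categories already seen, the next new one arrives after an expected 18/(18-k) tickets.
Sum over k = 0,...,9: E = 18/18 + 18/17 + 18/16 + ... + 18/10 + 18/9 = 13.991.

13.99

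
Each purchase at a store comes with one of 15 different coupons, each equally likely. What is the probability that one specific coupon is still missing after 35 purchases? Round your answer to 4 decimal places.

Each purchase misses the fixed coupon with probability (15-1)/15 = 14/15, independently.
P(still missing after 35) = (14/15)^35 = 0.08939.

0.0894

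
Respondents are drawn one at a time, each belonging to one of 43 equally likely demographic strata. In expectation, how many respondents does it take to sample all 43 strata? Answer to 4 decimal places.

After k distinct strata have appeared, the next respondent gives a new one with probability (43-k)/43, so the expected wait for the (k+1)-th is 43/(43-k).
E[T] = 43/43 + 43/42 + 43/41 + ... + 43/2 + 43/1 = 43·H_{43}.
H_{43} = 4.35000, so E[T] = 187.04994.

187.0499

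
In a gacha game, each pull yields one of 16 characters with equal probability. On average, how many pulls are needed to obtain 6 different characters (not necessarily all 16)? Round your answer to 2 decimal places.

7.23

Going from k to k+1 distinct takes a geometric number of pulls with mean 16/(16-k).
Sum over k = 0,...,5: E = 16/16 + 16/15 + 16/14 + 16/13 + 16/12 + 16/11 = 7.228.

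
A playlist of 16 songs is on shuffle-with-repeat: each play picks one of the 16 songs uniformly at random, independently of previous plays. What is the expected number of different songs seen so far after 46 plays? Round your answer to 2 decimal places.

For each song, P(seen in 46 plays) = 1 - (15/16)^46 = 0.949.
By linearity of expectation, E[distinct seen] = 16·(1 - (15/16)^46) = 15.178.

15.18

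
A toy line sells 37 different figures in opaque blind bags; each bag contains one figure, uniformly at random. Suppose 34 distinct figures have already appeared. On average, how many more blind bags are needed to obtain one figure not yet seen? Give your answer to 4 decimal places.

The number of blind bags until the next new figure is geometric with success probability 3/37, so its mean is 37/3.
E = 37/3 = 12.33333.

12.3333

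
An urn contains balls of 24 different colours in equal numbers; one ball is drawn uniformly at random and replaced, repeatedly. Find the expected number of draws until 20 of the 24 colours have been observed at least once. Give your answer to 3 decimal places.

Going from k to k+1 distinct takes a geometric number of draws with mean 24/(24-k).
Sum over k = 0,...,19: E = 24/24 + 24/23 + 24/22 + ... + 24/6 + 24/5 = 40.6230.

40.623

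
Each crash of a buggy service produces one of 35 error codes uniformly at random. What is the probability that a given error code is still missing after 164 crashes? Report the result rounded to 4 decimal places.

On each crash the fixed error code fails to appear with probability 34/35.
P(still missing after 164) = (34/35)^164 = 0.00862.

0.0086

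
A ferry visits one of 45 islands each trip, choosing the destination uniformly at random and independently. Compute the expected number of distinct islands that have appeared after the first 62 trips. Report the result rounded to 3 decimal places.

For each island, P(seen in 62 trips) = 1 - (44/45)^62 = 0.7517.
By linearity of expectation, E[distinct seen] = 45·(1 - (44/45)^62) = 33.8287.

33.829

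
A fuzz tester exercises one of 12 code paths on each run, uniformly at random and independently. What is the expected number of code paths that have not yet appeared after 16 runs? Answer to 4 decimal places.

2.9824

For each code path, P(unseen after 16) = (11/12)^16 = 0.24853.
By linearity of expectation, E[unseen] = 12·(11/12)^16 = 2.98239.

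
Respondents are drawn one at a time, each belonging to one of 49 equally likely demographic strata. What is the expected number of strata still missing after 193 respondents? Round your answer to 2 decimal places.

0.92

For each stratum, P(unseen after 193) = (48/49)^193 = 0.019.
By linearity of expectation, E[unseen] = 49·(48/49)^193 = 0.916.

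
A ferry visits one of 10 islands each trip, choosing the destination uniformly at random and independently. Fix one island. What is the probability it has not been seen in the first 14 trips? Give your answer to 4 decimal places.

0.2288

On each trip the fixed island fails to appear with probability 9/10.
P(still missing after 14) = (9/10)^14 = 0.22877.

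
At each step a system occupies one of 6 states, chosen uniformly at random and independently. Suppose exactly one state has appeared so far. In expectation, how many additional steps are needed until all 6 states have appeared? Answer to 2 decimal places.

The wait to go from k to k+1 distinct states is geometric with mean 6/(6-k).
Sum over k = 1,...,5: E = 6/5 + 6/4 + 6/3 + 6/2 + 6/1 = 13.700.

13.70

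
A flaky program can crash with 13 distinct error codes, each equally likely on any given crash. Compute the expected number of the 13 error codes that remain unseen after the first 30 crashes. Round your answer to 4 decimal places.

For each error code, P(unseen after 30) = (12/13)^30 = 0.09060.
By linearity of expectation, E[unseen] = 13·(12/13)^30 = 1.17782.

1.1778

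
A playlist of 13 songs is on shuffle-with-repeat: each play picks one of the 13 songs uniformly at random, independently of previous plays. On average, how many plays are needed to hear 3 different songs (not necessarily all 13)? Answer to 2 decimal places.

Going from k to k+1 distinct takes a geometric number of plays with mean 13/(13-k).
Sum over k = 0,...,2: E = 13/13 + 13/12 + 13/11 = 3.265.

3.27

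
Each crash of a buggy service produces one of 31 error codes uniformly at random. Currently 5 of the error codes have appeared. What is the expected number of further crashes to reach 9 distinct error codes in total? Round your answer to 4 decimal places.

5.0718

With k distinct error codes already seen, the next new one takes an expected 31/(31-k) crashes.
Sum over k = 5,...,8: E = 31/26 + 31/25 + 31/24 + 31/23 = 5.07180.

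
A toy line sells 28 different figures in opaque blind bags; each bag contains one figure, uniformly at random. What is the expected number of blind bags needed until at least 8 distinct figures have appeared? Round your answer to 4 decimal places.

9.2241

Going from k to k+1 distinct takes a geometric number of blind bags with mean 28/(28-k).
Sum over k = 0,...,7: E = 28/28 + 28/27 + 28/26 + ... + 28/22 + 28/21 = 9.22408.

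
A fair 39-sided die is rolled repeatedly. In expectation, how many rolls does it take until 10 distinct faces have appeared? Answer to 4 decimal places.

11.3837

With k distinct faces already seen, the next new one arrives after an expected 39/(39-k) rolls.
Sum over k = 0,...,9: E = 39/39 + 39/38 + 39/37 + ... + 39/31 + 39/30 = 11.38368.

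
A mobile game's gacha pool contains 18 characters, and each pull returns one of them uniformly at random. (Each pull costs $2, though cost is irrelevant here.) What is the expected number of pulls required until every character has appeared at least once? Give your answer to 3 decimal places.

After k distinct characters have appeared, the next pull gives a new one with probability (18-k)/18, so the expected wait for the (k+1)-th is 18/(18-k).
E[T] = 18/18 + 18/17 + 18/16 + ... + 18/2 + 18/1 = 18·H_{18}.
H_{18} = 3.4951, so E[T] = 62.9119.

62.912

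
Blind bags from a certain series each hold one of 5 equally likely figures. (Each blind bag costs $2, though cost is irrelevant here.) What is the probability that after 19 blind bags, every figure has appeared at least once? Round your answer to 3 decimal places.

Let A_i be the event that figure i is missing after 19 blind bags. By inclusion–exclusion on the A_i,
P(all seen) = Σ_{j=0}^{5} (-1)^j C(5,j)((5-j)/5)^19
= 1.0000 - 0.0721 + 0.0006 - 0.0000 + 0.0000 - 0.0000
= 0.9286.

0.929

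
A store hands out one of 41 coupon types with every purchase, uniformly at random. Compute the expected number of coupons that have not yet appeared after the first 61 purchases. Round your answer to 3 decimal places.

9.091

For each coupon, P(unseen after 61) = (40/41)^61 = 0.2217.
By linearity of expectation, E[unseen] = 41·(40/41)^61 = 9.0913.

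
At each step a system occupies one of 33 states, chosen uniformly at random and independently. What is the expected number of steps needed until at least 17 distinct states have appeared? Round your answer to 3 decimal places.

Going from k to k+1 distinct takes a geometric number of steps with mean 33/(33-k).
Sum over k = 0,...,16: E = 33/33 + 33/32 + 33/31 + ... + 33/18 + 33/17 = 23.3663.

23.366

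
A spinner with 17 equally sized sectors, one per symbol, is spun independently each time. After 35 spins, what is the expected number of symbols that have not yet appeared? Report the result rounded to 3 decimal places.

For each symbol, P(unseen after 35) = (16/17)^35 = 0.1198.
By linearity of expectation, E[unseen] = 17·(16/17)^35 = 2.0367.

2.037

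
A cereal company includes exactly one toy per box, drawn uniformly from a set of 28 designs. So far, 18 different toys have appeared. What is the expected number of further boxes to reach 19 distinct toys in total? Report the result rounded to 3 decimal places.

2.800

From k distinct to k+1 distinct takes on average 28/(28-k) boxes.
Only the k = 18 term is needed: E = 28/10 = 2.8000.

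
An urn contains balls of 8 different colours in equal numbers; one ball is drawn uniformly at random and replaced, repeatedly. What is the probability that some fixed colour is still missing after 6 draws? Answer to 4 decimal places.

Each draw misses the fixed colour with probability (8-1)/8 = 7/8, independently.
P(still missing after 6) = (7/8)^6 = 0.44880.

0.4488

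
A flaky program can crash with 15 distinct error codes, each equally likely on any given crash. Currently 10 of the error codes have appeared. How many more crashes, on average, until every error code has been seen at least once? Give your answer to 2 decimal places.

34.25

With k distinct error codes already seen, the next new one takes an expected 15/(15-k) crashes.
Sum over k = 10,...,14: E = 15/5 + 15/4 + 15/3 + 15/2 + 15/1 = 34.250.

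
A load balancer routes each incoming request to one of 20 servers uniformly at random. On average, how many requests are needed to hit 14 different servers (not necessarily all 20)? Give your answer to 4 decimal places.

Going from k to k+1 distinct takes a geometric number of requests with mean 20/(20-k).
Sum over k = 0,...,13: E = 20/20 + 20/19 + 20/18 + ... + 20/8 + 20/7 = 22.95479.

22.9548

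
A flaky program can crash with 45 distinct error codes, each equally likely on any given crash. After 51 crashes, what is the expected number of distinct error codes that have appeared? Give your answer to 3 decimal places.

30.696

For each error code, P(seen in 51 crashes) = 1 - (44/45)^51 = 0.6821.
By linearity of expectation, E[distinct seen] = 45·(1 - (44/45)^51) = 30.6959.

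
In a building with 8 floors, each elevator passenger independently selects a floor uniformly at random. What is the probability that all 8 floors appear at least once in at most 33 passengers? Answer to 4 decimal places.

Let A_i be the event that floor i is missing after 33 passengers. By inclusion–exclusion on the A_i,
P(all seen) = Σ_{j=0}^{8} (-1)^j C(8,j)((8-j)/8)^33
= 1.00000 - 0.09758 + 0.00211 - 0.00001 + 0.00000 - 0.00000 + 0.00000 - 0.00000 + 0.00000
= 0.90452.

0.9045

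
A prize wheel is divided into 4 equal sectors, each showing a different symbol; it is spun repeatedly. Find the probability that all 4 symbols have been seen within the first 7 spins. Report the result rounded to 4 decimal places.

0.5127

Let A_i be the event that symbol i is missing after 7 spins. By inclusion–exclusion on the A_i,
P(all seen) = Σ_{j=0}^{4} (-1)^j C(4,j)((4-j)/4)^7
= 1.00000 - 0.53394 + 0.04688 - 0.00024 + 0.00000
= 0.51270.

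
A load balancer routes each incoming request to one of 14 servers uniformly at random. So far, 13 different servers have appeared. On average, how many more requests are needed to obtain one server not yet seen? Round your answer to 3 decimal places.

Each request yields a new server with probability (14-13)/14 = 1/14, so the wait is geometric with mean 14/1.
E = 14/1 = 14.0000.

14.000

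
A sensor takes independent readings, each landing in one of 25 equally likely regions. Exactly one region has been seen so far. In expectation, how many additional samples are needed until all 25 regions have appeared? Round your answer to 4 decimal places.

94.3990

With k distinct regions already seen, the next new one takes an expected 25/(25-k) samples.
Sum over k = 1,...,24: E = 25/24 + 25/23 + 25/22 + ... + 25/2 + 25/1 = 94.39895.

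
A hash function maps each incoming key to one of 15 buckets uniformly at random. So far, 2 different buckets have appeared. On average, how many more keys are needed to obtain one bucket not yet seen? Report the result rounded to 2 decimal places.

1.15

The number of keys until the next new bucket is geometric with success probability 13/15, so its mean is 15/13.
E = 15/13 = 1.154.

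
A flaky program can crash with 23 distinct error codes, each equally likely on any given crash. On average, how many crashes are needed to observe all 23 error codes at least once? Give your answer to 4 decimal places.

85.8887

After k distinct error codes have appeared, the next crash gives a new one with probability (23-k)/23, so the expected wait for the (k+1)-th is 23/(23-k).
E[T] = 23/23 + 23/22 + 23/21 + ... + 23/2 + 23/1 = 23·H_{23}.
H_{23} = 3.73429, so E[T] = 85.88870.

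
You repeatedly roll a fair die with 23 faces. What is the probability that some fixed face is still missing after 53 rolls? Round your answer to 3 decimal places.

Each roll misses the fixed face with probability (23-1)/23 = 22/23, independently.
P(still missing after 53) = (22/23)^53 = 0.0948.

0.095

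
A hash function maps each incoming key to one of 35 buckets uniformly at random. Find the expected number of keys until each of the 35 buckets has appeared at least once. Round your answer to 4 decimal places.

After k distinct buckets have appeared, the next key gives a new one with probability (35-k)/35, so the expected wait for the (k+1)-th is 35/(35-k).
E[T] = 35/35 + 35/34 + 35/33 + ... + 35/2 + 35/1 = 35·H_{35}.
H_{35} = 4.14678, so E[T] = 145.13735.

145.1373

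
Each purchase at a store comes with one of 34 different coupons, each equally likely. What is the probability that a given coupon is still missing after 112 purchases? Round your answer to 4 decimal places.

0.0353

On each purchase the fixed coupon fails to appear with probability 33/34.
P(still missing after 112) = (33/34)^112 = 0.03531.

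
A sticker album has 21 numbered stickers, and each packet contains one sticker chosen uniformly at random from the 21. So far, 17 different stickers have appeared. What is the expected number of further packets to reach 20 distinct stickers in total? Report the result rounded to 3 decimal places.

22.750

From k distinct to k+1 distinct takes on average 21/(21-k) packets.
Sum over k = 17,...,19: E = 21/4 + 21/3 + 21/2 = 22.7500.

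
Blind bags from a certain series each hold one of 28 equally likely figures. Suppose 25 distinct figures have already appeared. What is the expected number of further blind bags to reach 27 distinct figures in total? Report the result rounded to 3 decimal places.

From k distinct to k+1 distinct takes on average 28/(28-k) blind bags.
Sum over k = 25,...,26: E = 28/3 + 28/2 = 23.3333.

23.333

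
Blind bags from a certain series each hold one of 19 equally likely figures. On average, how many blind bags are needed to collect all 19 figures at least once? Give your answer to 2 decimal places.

67.41

After k distinct figures have appeared, the next blind bag gives a new one with probability (19-k)/19, so the expected wait for the (k+1)-th is 19/(19-k).
E[T] = 19/19 + 19/18 + 19/17 + ... + 19/2 + 19/1 = 19·H_{19}.
H_{19} = 3.548, so E[T] = 67.407.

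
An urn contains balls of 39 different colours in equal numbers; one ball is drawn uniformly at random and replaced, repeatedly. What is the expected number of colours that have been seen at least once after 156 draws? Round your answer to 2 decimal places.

For each colour, P(seen in 156 draws) = 1 - (38/39)^156 = 0.983.
By linearity of expectation, E[distinct seen] = 39·(1 - (38/39)^156) = 38.322.

38.32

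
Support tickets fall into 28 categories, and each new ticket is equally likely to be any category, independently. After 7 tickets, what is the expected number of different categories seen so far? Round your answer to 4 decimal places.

For each category, P(seen in 7 tickets) = 1 - (27/28)^7 = 0.22475.
By linearity of expectation, E[distinct seen] = 28·(1 - (27/28)^7) = 6.29308.

6.2931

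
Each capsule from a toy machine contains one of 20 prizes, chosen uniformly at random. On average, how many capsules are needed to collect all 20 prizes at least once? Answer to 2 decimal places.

71.95

After k distinct prizes have appeared, the next capsule gives a new one with probability (20-k)/20, so the expected wait for the (k+1)-th is 20/(20-k).
E[T] = 20/20 + 20/19 + 20/18 + ... + 20/2 + 20/1 = 20·H_{20}.
H_{20} = 3.598, so E[T] = 71.955.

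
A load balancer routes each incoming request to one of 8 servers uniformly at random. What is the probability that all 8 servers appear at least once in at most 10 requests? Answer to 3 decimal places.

Let A_i be the event that server i is missing after 10 requests. By inclusion–exclusion on the A_i,
P(all seen) = Σ_{j=0}^{8} (-1)^j C(8,j)((8-j)/8)^10
= 1.0000 - 2.1046 + 1.5768 - 0.5093 + 0.0684 - 0.0031 + 0.0000 - 0.0000 + 0.0000
= 0.0282.

0.028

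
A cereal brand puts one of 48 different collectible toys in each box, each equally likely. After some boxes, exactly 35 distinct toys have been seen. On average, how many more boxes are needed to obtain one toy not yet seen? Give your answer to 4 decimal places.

3.6923

Each box yields a new toy with probability (48-35)/48 = 13/48, so the wait is geometric with mean 48/13.
E = 48/13 = 3.69231.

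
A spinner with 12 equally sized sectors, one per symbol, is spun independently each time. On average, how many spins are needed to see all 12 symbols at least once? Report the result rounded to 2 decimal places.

37.24

After k distinct symbols have appeared, the next spin gives a new one with probability (12-k)/12, so the expected wait for the (k+1)-th is 12/(12-k).
E[T] = 12/12 + 12/11 + 12/10 + ... + 12/2 + 12/1 = 12·H_{12}.
H_{12} = 3.103, so E[T] = 37.239.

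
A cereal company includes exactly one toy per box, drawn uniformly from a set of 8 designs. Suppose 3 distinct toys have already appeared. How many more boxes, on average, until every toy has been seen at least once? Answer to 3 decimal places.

18.267

The wait to go from k to k+1 distinct toys is geometric with mean 8/(8-k).
Sum over k = 3,...,7: E = 8/5 + 8/4 + 8/3 + 8/2 + 8/1 = 18.2667.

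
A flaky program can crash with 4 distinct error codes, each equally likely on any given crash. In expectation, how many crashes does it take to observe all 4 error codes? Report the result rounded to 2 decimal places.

Split into phases: going from k distinct to k+1 distinct takes on average 4/(4-k) crashes.
E[T] = 4/4 + 4/3 + 4/2 + 4/1 = 4·H_{4}.
H_{4} = 2.083, so E[T] = 8.333.

8.33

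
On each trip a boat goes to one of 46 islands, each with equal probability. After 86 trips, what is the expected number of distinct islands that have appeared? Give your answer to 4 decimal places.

For each island, P(seen in 86 trips) = 1 - (45/46)^86 = 0.84896.
By linearity of expectation, E[distinct seen] = 46·(1 - (45/46)^86) = 39.05199.

39.0520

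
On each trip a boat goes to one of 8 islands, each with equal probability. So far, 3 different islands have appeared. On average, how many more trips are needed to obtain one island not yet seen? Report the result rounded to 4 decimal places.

1.6000

Each trip yields a new island with probability (8-3)/8 = 5/8, so the wait is geometric with mean 8/5.
E = 8/5 = 1.60000.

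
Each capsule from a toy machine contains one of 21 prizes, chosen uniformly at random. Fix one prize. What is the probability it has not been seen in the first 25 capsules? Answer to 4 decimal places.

0.2953

On each capsule the fixed prize fails to appear with probability 20/21.
P(still missing after 25) = (20/21)^25 = 0.29530.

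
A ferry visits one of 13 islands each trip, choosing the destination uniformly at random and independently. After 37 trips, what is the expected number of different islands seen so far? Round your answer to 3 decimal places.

12.327

For each island, P(seen in 37 trips) = 1 - (12/13)^37 = 0.9483.
By linearity of expectation, E[distinct seen] = 13·(1 - (12/13)^37) = 12.3274.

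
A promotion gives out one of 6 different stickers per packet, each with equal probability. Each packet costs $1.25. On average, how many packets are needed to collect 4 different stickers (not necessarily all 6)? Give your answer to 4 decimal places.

With k distinct stickers already seen, the next new one arrives after an expected 6/(6-k) packets.
Sum over k = 0,...,3: E = 6/6 + 6/5 + 6/4 + 6/3 = 5.70000.

5.7000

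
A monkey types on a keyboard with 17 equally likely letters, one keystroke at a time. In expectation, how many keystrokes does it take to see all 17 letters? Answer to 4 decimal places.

58.4724

The wait to go from k to k+1 distinct letters is geometric with mean 17/(17-k).
E[T] = 17/17 + 17/16 + 17/15 + ... + 17/2 + 17/1 = 17·H_{17}.
H_{17} = 3.43955, so E[T] = 58.47239.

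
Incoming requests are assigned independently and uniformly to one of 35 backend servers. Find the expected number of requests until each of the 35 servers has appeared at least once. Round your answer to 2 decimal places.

145.14

After k distinct servers have appeared, the next request gives a new one with probability (35-k)/35, so the expected wait for the (k+1)-th is 35/(35-k).
E[T] = 35/35 + 35/34 + 35/33 + ... + 35/2 + 35/1 = 35·H_{35}.
H_{35} = 4.147, so E[T] = 145.137.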